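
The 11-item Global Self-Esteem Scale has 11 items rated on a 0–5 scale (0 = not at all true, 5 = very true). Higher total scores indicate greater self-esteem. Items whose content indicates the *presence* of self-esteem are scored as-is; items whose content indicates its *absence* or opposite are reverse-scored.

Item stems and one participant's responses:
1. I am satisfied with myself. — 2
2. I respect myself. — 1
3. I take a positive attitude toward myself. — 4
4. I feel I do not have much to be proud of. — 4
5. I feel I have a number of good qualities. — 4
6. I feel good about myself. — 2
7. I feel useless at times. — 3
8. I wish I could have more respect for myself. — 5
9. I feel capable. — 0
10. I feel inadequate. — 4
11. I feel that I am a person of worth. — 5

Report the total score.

22

Items 4, 7, 8, 10 describe the absence/opposite of self-esteem → reverse-score.
on a 0–5 scale, reversed = 5 − raw.
  item 1: 2
  item 2: 1
  item 3: 4
  item 4: 5 − 4 = 1
  item 5: 4
  item 6: 2
  item 7: 5 − 3 = 2
  item 8: 5 − 5 = 0
  item 9: 0
  item 10: 5 − 4 = 1
  item 11: 5
Total = 2 + 1 + 4 + 1 + 4 + 2 + 2 + 0 + 0 + 1 + 5 = 22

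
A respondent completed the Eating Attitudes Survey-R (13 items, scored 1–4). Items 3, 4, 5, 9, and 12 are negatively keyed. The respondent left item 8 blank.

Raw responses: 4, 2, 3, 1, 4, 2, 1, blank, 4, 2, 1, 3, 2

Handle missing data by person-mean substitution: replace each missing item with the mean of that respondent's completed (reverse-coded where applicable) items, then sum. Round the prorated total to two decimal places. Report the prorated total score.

26.00

Reverse-coded (reversed = (1+4) − raw = 5 − raw):
  item 3: 5 − 3 = 2
  item 4: 5 − 1 = 4
  item 5: 5 − 4 = 1
  item 9: 5 − 4 = 1
  item 12: 5 − 3 = 2
Completed scored items (12 of 13): 4, 2, 2, 4, 1, 2, 1, 1, 2, 1, 2, 2; sum = 24.
Person mean = 24 / 12 ≈ 2.0000
Prorated total = (24 / 12) × 13 = 26.00 (to 2 dp)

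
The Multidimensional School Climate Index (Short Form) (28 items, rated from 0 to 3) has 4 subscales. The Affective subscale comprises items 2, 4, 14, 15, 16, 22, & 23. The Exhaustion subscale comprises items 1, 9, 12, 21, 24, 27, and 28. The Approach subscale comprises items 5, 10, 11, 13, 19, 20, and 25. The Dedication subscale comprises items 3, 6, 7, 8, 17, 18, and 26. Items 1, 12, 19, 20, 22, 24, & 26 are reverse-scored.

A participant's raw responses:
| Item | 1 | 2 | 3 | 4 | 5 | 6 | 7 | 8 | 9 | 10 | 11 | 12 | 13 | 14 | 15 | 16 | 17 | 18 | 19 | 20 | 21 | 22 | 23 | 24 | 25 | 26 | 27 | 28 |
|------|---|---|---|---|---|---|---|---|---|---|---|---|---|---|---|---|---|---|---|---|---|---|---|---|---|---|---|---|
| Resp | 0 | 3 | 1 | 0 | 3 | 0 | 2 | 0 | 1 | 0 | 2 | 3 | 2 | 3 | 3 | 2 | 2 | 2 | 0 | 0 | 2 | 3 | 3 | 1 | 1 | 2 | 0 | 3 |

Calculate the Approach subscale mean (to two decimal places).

Approach items: 5, 10, 11, 13, 19, 20, 25.
Of these, items 19 and 20 are reverse-scored; reverse-coded value = 3 − response.
  item 5: 3
  item 10: 0
  item 11: 2
  item 13: 2
  item 19: 3 − 0 = 3
  item 20: 3 − 0 = 3
  item 25: 1
Sum = 3 + 0 + 2 + 2 + 3 + 3 + 1 = 14
Mean = 14 / 7 = 2.00

2.00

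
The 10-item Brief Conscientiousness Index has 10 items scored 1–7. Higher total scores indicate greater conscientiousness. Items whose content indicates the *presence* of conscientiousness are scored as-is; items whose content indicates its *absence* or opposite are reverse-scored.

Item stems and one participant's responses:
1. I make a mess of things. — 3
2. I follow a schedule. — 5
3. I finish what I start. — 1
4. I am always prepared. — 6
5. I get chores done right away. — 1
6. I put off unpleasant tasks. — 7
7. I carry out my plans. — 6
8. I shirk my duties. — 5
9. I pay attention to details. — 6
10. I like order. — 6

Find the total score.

40

Items 1, 6, 8 describe the absence/opposite of conscientiousness → reverse-score.
on a 1–7 scale, reversed = 8 − raw.
  item 1: 8 − 3 = 5
  item 2: 5
  item 3: 1
  item 4: 6
  item 5: 1
  item 6: 8 − 7 = 1
  item 7: 6
  item 8: 8 − 5 = 3
  item 9: 6
  item 10: 6
Total = 5 + 5 + 1 + 6 + 1 + 1 + 6 + 3 + 6 + 6 = 40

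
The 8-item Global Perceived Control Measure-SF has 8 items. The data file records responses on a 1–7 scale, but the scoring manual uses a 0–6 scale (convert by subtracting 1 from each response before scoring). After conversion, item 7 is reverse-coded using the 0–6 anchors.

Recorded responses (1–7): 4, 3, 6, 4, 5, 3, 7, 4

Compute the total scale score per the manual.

Convert to 0–6: 3, 2, 5, 3, 4, 2, 6, 3
Reverse-coded (reverse-coded value = 6 − response):
  item 7: 6 − 6 = 0
Scored: 3, 2, 5, 3, 4, 2, 0, 3
Total = 22

22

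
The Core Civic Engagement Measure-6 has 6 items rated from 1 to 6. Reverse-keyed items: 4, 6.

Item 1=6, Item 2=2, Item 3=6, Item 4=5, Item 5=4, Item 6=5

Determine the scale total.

22

Reverse-coded items (on a 1–6 scale, reversed = 7 − raw):
  item 4: 7 − 5 = 2
  item 6: 7 − 5 = 2
After reverse-coding: 6, 2, 6, 2, 4, 2
Total = 6 + 2 + 6 + 2 + 4 + 2 = 22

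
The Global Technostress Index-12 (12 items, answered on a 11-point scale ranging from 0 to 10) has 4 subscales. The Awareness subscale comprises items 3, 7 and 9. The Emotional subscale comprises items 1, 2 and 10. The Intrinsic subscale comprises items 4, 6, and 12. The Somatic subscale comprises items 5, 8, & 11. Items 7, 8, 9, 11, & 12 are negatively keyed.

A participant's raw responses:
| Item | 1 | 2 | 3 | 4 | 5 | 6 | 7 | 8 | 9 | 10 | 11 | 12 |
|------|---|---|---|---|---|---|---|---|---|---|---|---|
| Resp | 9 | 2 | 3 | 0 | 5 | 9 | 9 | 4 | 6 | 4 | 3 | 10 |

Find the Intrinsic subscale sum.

9

Intrinsic items: 4, 6, 12.
Of these, item 12 is negatively keyed; on a 0–10 scale, reversed = 10 − raw.
  item 4: 0
  item 6: 9
  item 12: 10 − 10 = 0
Sum = 0 + 9 + 0 = 9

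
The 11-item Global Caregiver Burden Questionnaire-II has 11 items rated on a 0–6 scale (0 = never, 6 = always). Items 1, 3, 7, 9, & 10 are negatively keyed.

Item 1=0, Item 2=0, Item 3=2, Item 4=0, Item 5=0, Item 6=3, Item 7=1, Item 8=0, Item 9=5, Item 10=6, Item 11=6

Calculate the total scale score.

25

Reversing items 1, 3, 7, 9 and 10 with 6 − raw:
Total = (6−0) + 0 + (6−2) + 0 + 0 + 3 + (6−1) + 0 + (6−5) + (6−6) + 6
      = 6 + 0 + 4 + 0 + 0 + 3 + 5 + 0 + 1 + 0 + 6 = 25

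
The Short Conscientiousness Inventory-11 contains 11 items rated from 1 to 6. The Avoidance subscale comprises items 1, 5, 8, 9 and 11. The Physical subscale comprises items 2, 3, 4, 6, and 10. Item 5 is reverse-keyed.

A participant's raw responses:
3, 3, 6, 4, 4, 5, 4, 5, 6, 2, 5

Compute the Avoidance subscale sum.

22

Avoidance items: 1, 5, 8, 9, 11.
Of these, item 5 is reverse-keyed; reverse-coded value = 7 − response.
  item 1: 3
  item 5: 7 − 4 = 3
  item 8: 5
  item 9: 6
  item 11: 5
Sum = 3 + 3 + 5 + 6 + 5 = 22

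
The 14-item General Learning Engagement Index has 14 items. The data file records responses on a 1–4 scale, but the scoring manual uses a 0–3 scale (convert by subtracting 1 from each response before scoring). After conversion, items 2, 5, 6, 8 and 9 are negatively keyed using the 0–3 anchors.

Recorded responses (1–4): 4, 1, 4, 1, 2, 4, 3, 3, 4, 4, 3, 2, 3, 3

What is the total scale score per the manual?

24

Convert to 0–3: 3, 0, 3, 0, 1, 3, 2, 2, 3, 3, 2, 1, 2, 2
Reverse-coded (reversed = (0+3) − raw = 3 − raw):
  item 2: 3 − 0 = 3
  item 5: 3 − 1 = 2
  item 6: 3 − 3 = 0
  item 8: 3 − 2 = 1
  item 9: 3 − 3 = 0
Scored: 3, 3, 3, 0, 2, 0, 2, 1, 0, 3, 2, 1, 2, 2
Total = 24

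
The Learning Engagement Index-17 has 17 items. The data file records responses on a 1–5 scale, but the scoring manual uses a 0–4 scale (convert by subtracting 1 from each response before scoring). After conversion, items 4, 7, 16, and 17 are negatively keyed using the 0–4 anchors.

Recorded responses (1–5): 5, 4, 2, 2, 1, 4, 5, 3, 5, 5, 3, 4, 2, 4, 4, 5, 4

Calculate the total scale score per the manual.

37

Convert to 0–4: 4, 3, 1, 1, 0, 3, 4, 2, 4, 4, 2, 3, 1, 3, 3, 4, 3
Reverse-coded (reverse-coded value = 4 − response):
  item 4: 4 − 1 = 3
  item 7: 4 − 4 = 0
  item 16: 4 − 4 = 0
  item 17: 4 − 3 = 1
Scored: 4, 3, 1, 3, 0, 3, 0, 2, 4, 4, 2, 3, 1, 3, 3, 0, 1
Total = 37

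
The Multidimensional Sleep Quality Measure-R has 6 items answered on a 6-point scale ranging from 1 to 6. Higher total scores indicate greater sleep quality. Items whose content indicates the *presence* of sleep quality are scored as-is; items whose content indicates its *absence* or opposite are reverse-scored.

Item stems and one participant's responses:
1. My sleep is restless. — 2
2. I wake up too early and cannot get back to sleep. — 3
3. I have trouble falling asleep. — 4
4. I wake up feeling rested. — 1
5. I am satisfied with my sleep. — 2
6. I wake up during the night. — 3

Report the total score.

19

Items 1, 2, 3, 6 describe the absence/opposite of sleep quality → reverse-score.
on a 1–6 scale, reversed = 7 − raw.
  item 1: 7 − 2 = 5
  item 2: 7 − 3 = 4
  item 3: 7 − 4 = 3
  item 4: 1
  item 5: 2
  item 6: 7 − 3 = 4
Total = 5 + 4 + 3 + 1 + 2 + 4 = 19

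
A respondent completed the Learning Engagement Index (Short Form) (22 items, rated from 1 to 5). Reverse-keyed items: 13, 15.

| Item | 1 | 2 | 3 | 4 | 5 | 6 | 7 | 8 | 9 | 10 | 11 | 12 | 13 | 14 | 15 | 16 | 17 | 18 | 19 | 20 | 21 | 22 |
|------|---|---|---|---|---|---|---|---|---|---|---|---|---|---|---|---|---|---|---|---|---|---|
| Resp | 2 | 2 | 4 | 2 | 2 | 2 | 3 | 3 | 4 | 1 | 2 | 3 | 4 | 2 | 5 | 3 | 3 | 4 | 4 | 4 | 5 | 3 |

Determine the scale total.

Reverse-keyed items use 6 − raw:
  item 13: 6 − 4 = 2
  item 15: 6 − 5 = 1
Scored responses: 2, 2, 4, 2, 2, 2, 3, 3, 4, 1, 2, 3, 2, 2, 1, 3, 3, 4, 4, 4, 5, 3
Total = 2 + 2 + 4 + 2 + 2 + 2 + 3 + 3 + 4 + 1 + 2 + 3 + 2 + 2 + 1 + 3 + 3 + 4 + 4 + 4 + 5 + 3 = 61

61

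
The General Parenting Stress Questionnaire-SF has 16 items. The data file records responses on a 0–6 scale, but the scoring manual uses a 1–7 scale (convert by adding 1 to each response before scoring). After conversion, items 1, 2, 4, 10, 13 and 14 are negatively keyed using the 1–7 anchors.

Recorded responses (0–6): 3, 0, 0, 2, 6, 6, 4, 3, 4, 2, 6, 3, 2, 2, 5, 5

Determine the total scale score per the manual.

Convert to 1–7: 4, 1, 1, 3, 7, 7, 5, 4, 5, 3, 7, 4, 3, 3, 6, 6
Reverse-coded (on a 1–7 scale, reversed = 8 − raw):
  item 1: 8 − 4 = 4
  item 2: 8 − 1 = 7
  item 4: 8 − 3 = 5
  item 10: 8 − 3 = 5
  item 13: 8 − 3 = 5
  item 14: 8 − 3 = 5
Scored: 4, 7, 1, 5, 7, 7, 5, 4, 5, 5, 7, 4, 5, 5, 6, 6
Total = 83

83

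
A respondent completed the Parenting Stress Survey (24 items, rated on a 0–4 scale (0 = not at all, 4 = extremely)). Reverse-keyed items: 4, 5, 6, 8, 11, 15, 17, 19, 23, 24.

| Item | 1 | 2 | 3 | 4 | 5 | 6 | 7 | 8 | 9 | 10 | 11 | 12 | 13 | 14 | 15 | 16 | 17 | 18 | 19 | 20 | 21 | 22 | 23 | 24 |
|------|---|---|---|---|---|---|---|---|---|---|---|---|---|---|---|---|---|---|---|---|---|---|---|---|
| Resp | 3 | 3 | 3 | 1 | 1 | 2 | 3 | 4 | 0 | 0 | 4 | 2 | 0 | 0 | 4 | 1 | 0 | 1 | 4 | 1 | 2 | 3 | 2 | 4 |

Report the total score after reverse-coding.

Reverse-keyed items use 4 − raw:
  item 4: 4 − 1 = 3
  item 5: 4 − 1 = 3
  item 6: 4 − 2 = 2
  item 8: 4 − 4 = 0
  item 11: 4 − 4 = 0
  item 15: 4 − 4 = 0
  item 17: 4 − 0 = 4
  item 19: 4 − 4 = 0
  item 23: 4 − 2 = 2
  item 24: 4 − 4 = 0
After reverse-coding: 3, 3, 3, 3, 3, 2, 3, 0, 0, 0, 0, 2, 0, 0, 0, 1, 4, 1, 0, 1, 2, 3, 2, 0
Total = 3 + 3 + 3 + 3 + 3 + 2 + 3 + 0 + 0 + 0 + 0 + 2 + 0 + 0 + 0 + 1 + 4 + 1 + 0 + 1 + 2 + 3 + 2 + 0 = 36

36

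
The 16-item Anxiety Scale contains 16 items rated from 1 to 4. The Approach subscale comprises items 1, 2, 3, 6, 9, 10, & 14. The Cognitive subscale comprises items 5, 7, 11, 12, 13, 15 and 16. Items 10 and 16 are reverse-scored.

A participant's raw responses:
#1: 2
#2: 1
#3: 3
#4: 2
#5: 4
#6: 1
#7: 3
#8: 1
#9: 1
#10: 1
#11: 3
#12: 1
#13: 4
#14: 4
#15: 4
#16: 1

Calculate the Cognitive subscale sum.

23

Cognitive items: 5, 7, 11, 12, 13, 15, 16.
Of these, item 16 is reverse-scored; reversed = (1+4) − raw = 5 − raw.
  item 5: 4
  item 7: 3
  item 11: 3
  item 12: 1
  item 13: 4
  item 15: 4
  item 16: 5 − 1 = 4
Sum = 4 + 3 + 3 + 1 + 4 + 4 + 4 = 23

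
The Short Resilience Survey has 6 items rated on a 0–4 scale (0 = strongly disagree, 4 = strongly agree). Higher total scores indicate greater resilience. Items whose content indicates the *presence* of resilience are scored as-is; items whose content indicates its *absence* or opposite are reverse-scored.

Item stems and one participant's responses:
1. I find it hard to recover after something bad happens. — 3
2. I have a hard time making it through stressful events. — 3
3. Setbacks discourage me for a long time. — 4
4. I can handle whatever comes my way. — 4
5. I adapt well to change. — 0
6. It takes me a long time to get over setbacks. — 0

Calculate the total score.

10

Items 1, 2, 3, 6 describe the absence/opposite of resilience → reverse-score.
reversed = (0+4) − raw = 4 − raw.
  item 1: 4 − 3 = 1
  item 2: 4 − 3 = 1
  item 3: 4 − 4 = 0
  item 4: 4
  item 5: 0
  item 6: 4 − 0 = 4
Total = 1 + 1 + 0 + 4 + 0 + 4 = 10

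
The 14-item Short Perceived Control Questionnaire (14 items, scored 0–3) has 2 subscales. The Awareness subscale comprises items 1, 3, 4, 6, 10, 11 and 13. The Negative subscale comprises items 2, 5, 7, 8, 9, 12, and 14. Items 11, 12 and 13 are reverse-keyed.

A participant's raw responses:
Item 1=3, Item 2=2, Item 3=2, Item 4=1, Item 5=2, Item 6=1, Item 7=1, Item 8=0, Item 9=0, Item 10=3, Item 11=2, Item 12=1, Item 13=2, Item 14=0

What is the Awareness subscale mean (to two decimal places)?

1.71

Awareness items: 1, 3, 4, 6, 10, 11, 13.
Of these, items 11 and 13 are reverse-keyed; reverse-coded value = 3 − response.
  item 1: 3
  item 3: 2
  item 4: 1
  item 6: 1
  item 10: 3
  item 11: 3 − 2 = 1
  item 13: 3 − 2 = 1
Sum = 3 + 2 + 1 + 1 + 3 + 1 + 1 = 12
Mean = 12 / 7 = 1.71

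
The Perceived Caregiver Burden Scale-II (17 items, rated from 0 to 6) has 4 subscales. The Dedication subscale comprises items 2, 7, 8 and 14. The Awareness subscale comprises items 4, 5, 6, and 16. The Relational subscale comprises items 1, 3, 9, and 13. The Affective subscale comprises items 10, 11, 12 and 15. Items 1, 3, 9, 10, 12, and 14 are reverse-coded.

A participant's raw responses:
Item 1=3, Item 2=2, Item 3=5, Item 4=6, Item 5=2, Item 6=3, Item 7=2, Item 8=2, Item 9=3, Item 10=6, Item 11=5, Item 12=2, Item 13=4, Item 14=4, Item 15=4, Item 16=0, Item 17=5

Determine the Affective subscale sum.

13

Affective items: 10, 11, 12, 15.
Of these, items 10 and 12 are reverse-coded; reversed = (0+6) − raw = 6 − raw.
  item 10: 6 − 6 = 0
  item 11: 5
  item 12: 6 − 2 = 4
  item 15: 4
Sum = 0 + 5 + 4 + 4 = 13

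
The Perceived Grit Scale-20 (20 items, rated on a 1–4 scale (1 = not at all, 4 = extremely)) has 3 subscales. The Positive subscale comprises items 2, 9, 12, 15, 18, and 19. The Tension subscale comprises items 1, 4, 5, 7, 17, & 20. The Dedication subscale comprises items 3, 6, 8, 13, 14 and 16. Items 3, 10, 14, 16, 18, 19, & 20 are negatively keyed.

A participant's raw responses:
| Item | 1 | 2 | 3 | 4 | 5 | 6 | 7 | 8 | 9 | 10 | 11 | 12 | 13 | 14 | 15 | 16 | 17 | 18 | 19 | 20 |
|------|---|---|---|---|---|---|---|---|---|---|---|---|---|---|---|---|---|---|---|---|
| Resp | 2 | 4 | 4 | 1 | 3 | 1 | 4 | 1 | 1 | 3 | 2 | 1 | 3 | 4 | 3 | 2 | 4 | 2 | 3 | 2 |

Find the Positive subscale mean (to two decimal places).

Positive items: 2, 9, 12, 15, 18, 19.
Of these, items 18 & 19 are negatively keyed; reverse-coded value = 5 − response.
  item 2: 4
  item 9: 1
  item 12: 1
  item 15: 3
  item 18: 5 − 2 = 3
  item 19: 5 − 3 = 2
Sum = 4 + 1 + 1 + 3 + 3 + 2 = 14
Mean = 14 / 6 = 2.33

2.33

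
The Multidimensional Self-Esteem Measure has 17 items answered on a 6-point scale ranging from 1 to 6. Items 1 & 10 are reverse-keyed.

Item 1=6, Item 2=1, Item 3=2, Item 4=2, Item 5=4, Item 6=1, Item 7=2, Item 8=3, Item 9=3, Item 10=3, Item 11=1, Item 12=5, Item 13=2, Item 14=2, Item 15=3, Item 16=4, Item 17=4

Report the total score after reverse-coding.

44

Raw sum = 48. Reverse-keyed items: 1, 10; their raw sum = 9.
Each reversal replaces raw with 7 − raw, changing the total by 7 − 2·raw per item.
Total = 48 + 2·7 − 2·9 = 48 + 14 − 18 = 44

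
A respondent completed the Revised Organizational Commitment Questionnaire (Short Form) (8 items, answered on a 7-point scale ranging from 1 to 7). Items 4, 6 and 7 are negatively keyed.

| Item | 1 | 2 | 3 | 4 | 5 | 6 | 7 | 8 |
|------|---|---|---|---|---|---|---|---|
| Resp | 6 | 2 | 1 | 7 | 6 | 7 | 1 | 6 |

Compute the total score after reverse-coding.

30

Apply reverse scoring (on a 1–7 scale, reversed = 8 − raw):
  item 4: 8 − 7 = 1
  item 6: 8 − 7 = 1
  item 7: 8 − 1 = 7
Scored responses: 6, 2, 1, 1, 6, 1, 7, 6
Total = 6 + 2 + 1 + 1 + 6 + 1 + 7 + 6 = 30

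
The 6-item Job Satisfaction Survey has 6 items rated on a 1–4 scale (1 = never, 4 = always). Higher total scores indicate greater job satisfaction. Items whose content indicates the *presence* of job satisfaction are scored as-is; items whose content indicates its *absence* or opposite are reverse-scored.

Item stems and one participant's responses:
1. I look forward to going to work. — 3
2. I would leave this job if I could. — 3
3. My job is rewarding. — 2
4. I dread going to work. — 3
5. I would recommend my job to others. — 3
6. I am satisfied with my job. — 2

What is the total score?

14

Items 2, 4 describe the absence/opposite of job satisfaction → reverse-score.
reverse-coded value = 5 − response.
  item 1: 3
  item 2: 5 − 3 = 2
  item 3: 2
  item 4: 5 − 3 = 2
  item 5: 3
  item 6: 2
Total = 3 + 2 + 2 + 2 + 3 + 2 = 14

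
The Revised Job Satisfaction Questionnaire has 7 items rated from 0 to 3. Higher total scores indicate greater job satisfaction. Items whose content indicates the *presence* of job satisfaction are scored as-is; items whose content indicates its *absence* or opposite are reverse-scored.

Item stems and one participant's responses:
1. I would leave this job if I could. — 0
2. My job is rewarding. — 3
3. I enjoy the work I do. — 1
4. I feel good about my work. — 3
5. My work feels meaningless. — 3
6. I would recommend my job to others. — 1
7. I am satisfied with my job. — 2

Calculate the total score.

Items 1, 5 describe the absence/opposite of job satisfaction → reverse-score.
on a 0–3 scale, reversed = 3 − raw.
  item 1: 3 − 0 = 3
  item 2: 3
  item 3: 1
  item 4: 3
  item 5: 3 − 3 = 0
  item 6: 1
  item 7: 2
Total = 3 + 3 + 1 + 3 + 0 + 1 + 2 = 13

13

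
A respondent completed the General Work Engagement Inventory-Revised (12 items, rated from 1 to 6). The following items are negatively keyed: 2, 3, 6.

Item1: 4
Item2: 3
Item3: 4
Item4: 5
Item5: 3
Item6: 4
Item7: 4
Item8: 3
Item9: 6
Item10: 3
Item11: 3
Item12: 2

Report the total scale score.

Reversing items 2, 3, and 6 with 7 − raw:
Total = 4 + (7−3) + (7−4) + 5 + 3 + (7−4) + 4 + 3 + 6 + 3 + 3 + 2
      = 4 + 4 + 3 + 5 + 3 + 3 + 4 + 3 + 6 + 3 + 3 + 2 = 43

43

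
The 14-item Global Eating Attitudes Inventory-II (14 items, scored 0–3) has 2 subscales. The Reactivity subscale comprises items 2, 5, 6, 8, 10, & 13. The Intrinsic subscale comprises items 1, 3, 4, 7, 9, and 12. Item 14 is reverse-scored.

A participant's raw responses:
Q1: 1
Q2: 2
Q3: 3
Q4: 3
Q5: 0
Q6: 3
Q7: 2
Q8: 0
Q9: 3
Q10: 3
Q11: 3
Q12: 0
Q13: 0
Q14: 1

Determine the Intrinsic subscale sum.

12

Intrinsic items: 1, 3, 4, 7, 9, 12.
  item 1: 1
  item 3: 3
  item 4: 3
  item 7: 2
  item 9: 3
  item 12: 0
Sum = 1 + 3 + 3 + 2 + 3 + 0 = 12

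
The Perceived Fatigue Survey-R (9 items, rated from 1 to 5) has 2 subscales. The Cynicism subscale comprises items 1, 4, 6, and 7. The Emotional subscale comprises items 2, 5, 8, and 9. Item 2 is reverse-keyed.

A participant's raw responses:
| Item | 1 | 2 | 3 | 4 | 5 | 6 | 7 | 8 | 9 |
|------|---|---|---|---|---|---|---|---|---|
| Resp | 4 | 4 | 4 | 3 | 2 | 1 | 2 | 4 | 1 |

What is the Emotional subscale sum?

9

Emotional items: 2, 5, 8, 9.
Of these, item 2 is reverse-keyed; reversed = (1+5) − raw = 6 − raw.
  item 2: 6 − 4 = 2
  item 5: 2
  item 8: 4
  item 9: 1
Sum = 2 + 2 + 4 + 1 = 9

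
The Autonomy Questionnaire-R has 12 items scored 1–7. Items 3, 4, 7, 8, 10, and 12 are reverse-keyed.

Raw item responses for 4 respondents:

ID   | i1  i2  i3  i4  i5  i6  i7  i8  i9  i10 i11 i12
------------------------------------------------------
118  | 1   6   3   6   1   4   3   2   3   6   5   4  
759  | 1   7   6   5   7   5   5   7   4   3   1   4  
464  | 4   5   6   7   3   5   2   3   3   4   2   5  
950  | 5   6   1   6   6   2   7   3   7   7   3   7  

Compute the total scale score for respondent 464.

43

Respondent 464 raw: 4, 5, 6, 7, 3, 5, 2, 3, 3, 4, 2, 5.
Reverse-coded (reverse-coded value = 8 − response):
  item 1: 4
  item 2: 5
  item 3: 8 − 6 = 2
  item 4: 8 − 7 = 1
  item 5: 3
  item 6: 5
  item 7: 8 − 2 = 6
  item 8: 8 − 3 = 5
  item 9: 3
  item 10: 8 − 4 = 4
  item 11: 2
  item 12: 8 − 5 = 3
Sum = 4 + 5 + 2 + 1 + 3 + 5 + 6 + 5 + 3 + 4 + 2 + 3 = 43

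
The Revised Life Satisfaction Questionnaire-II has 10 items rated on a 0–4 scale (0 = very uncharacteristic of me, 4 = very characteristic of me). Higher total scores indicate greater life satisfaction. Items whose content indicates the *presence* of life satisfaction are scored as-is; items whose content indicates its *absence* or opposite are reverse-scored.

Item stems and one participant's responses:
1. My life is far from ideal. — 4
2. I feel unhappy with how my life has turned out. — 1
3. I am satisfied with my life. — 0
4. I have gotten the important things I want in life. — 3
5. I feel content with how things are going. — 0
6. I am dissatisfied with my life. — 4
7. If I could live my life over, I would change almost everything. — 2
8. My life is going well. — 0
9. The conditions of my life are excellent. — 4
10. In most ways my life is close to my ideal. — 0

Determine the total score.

12

Items 1, 2, 6, 7 describe the absence/opposite of life satisfaction → reverse-score.
on a 0–4 scale, reversed = 4 − raw.
  item 1: 4 − 4 = 0
  item 2: 4 − 1 = 3
  item 3: 0
  item 4: 3
  item 5: 0
  item 6: 4 − 4 = 0
  item 7: 4 − 2 = 2
  item 8: 0
  item 9: 4
  item 10: 0
Total = 0 + 3 + 0 + 3 + 0 + 0 + 2 + 0 + 4 + 0 = 12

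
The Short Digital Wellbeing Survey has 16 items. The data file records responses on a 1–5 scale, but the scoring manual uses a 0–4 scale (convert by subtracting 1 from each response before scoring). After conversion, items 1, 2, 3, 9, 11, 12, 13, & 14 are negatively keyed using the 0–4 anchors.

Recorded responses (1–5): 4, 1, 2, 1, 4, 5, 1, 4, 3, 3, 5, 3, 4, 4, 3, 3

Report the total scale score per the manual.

Convert to 0–4: 3, 0, 1, 0, 3, 4, 0, 3, 2, 2, 4, 2, 3, 3, 2, 2
Reverse-coded (on a 0–4 scale, reversed = 4 − raw):
  item 1: 4 − 3 = 1
  item 2: 4 − 0 = 4
  item 3: 4 − 1 = 3
  item 9: 4 − 2 = 2
  item 11: 4 − 4 = 0
  item 12: 4 − 2 = 2
  item 13: 4 − 3 = 1
  item 14: 4 − 3 = 1
Scored: 1, 4, 3, 0, 3, 4, 0, 3, 2, 2, 0, 2, 1, 1, 2, 2
Total = 30

30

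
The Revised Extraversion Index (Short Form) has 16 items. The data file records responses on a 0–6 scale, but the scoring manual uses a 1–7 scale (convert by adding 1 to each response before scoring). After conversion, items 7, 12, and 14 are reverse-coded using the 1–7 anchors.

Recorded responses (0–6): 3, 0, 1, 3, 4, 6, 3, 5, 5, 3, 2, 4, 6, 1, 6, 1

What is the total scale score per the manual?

71

Convert to 1–7: 4, 1, 2, 4, 5, 7, 4, 6, 6, 4, 3, 5, 7, 2, 7, 2
Reverse-coded (reverse-coded value = 8 − response):
  item 7: 8 − 4 = 4
  item 12: 8 − 5 = 3
  item 14: 8 − 2 = 6
Scored: 4, 1, 2, 4, 5, 7, 4, 6, 6, 4, 3, 3, 7, 6, 7, 2
Total = 71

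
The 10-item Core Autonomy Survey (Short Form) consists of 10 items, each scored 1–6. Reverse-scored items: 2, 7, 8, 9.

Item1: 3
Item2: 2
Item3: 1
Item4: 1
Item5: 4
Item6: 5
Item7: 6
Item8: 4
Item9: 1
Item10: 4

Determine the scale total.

Reverse-scored items use 7 − raw:
  item 2: 7 − 2 = 5
  item 7: 7 − 6 = 1
  item 8: 7 − 4 = 3
  item 9: 7 − 1 = 6
After reverse-coding: 3, 5, 1, 1, 4, 5, 1, 3, 6, 4
Total = 3 + 5 + 1 + 1 + 4 + 5 + 1 + 3 + 6 + 4 = 33

33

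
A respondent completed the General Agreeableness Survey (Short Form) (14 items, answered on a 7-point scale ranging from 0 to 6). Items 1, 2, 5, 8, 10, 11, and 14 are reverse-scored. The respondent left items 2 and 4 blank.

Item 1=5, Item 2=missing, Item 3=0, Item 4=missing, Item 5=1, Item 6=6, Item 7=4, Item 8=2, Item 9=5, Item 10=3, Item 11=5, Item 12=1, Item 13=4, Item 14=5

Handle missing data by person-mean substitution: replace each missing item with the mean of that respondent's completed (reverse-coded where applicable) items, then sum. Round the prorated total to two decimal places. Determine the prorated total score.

40.83

Reverse-coded (on a 0–6 scale, reversed = 6 − raw):
  item 1: 6 − 5 = 1
  item 5: 6 − 1 = 5
  item 8: 6 − 2 = 4
  item 10: 6 − 3 = 3
  item 11: 6 − 5 = 1
  item 14: 6 − 5 = 1
Completed scored items (12 of 14): 1, 0, 5, 6, 4, 4, 5, 3, 1, 1, 4, 1; sum = 35.
Person mean = 35 / 12 ≈ 2.9167
Prorated total = (35 / 12) × 14 = 40.83 (to 2 dp)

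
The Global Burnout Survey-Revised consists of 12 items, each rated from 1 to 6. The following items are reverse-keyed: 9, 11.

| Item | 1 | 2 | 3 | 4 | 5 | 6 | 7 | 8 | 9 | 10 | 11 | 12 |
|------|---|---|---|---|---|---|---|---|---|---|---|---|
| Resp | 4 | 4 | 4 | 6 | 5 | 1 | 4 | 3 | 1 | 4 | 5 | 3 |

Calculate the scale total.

Reversing items 9 & 11 with 7 − raw:
Total = 4 + 4 + 4 + 6 + 5 + 1 + 4 + 3 + (7−1) + 4 + (7−5) + 3
      = 4 + 4 + 4 + 6 + 5 + 1 + 4 + 3 + 6 + 4 + 2 + 3 = 46

46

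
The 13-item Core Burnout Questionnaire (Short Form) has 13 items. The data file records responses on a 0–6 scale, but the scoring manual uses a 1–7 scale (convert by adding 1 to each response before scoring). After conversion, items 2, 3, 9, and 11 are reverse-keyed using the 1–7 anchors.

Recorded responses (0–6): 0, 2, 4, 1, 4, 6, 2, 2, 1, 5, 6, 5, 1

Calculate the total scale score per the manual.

Convert to 1–7: 1, 3, 5, 2, 5, 7, 3, 3, 2, 6, 7, 6, 2
Reverse-coded (reversed = (1+7) − raw = 8 − raw):
  item 2: 8 − 3 = 5
  item 3: 8 − 5 = 3
  item 9: 8 − 2 = 6
  item 11: 8 − 7 = 1
Scored: 1, 5, 3, 2, 5, 7, 3, 3, 6, 6, 1, 6, 2
Total = 50

50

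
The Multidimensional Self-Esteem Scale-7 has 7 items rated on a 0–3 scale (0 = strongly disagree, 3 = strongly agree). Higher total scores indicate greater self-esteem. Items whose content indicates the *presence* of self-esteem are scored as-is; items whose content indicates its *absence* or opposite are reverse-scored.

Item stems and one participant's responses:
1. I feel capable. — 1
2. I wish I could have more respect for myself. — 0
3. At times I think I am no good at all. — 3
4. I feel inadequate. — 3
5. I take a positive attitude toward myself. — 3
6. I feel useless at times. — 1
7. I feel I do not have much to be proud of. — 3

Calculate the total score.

Items 2, 3, 4, 6, 7 describe the absence/opposite of self-esteem → reverse-score.
reverse-coded value = 3 − response.
  item 1: 1
  item 2: 3 − 0 = 3
  item 3: 3 − 3 = 0
  item 4: 3 − 3 = 0
  item 5: 3
  item 6: 3 − 1 = 2
  item 7: 3 − 3 = 0
Total = 1 + 3 + 0 + 0 + 3 + 2 + 0 = 9

9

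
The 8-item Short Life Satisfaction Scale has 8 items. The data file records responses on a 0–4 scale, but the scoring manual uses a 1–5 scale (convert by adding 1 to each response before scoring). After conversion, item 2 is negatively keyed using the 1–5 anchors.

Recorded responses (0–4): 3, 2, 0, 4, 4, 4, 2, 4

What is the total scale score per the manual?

Convert to 1–5: 4, 3, 1, 5, 5, 5, 3, 5
Reverse-coded (reverse-coded value = 6 − response):
  item 2: 6 − 3 = 3
Scored: 4, 3, 1, 5, 5, 5, 3, 5
Total = 31

31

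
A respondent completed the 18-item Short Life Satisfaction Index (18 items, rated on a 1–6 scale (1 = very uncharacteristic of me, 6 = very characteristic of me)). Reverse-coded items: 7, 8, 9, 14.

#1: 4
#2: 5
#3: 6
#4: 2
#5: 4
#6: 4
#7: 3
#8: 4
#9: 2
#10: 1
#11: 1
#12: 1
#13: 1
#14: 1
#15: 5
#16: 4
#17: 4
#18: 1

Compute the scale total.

61

Raw sum = 53. Reverse-coded items: 7, 8, 9, 14; their raw sum = 10.
Each reversal replaces raw with 7 − raw, changing the total by 7 − 2·raw per item.
Total = 53 + 4·7 − 2·10 = 53 + 28 − 20 = 61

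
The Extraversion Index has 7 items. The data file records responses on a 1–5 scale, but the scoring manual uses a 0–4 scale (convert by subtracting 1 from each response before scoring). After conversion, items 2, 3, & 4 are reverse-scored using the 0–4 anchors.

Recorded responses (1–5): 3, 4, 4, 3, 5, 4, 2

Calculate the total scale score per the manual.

Convert to 0–4: 2, 3, 3, 2, 4, 3, 1
Reverse-coded (reverse-coded value = 4 − response):
  item 2: 4 − 3 = 1
  item 3: 4 − 3 = 1
  item 4: 4 − 2 = 2
Scored: 2, 1, 1, 2, 4, 3, 1
Total = 14

14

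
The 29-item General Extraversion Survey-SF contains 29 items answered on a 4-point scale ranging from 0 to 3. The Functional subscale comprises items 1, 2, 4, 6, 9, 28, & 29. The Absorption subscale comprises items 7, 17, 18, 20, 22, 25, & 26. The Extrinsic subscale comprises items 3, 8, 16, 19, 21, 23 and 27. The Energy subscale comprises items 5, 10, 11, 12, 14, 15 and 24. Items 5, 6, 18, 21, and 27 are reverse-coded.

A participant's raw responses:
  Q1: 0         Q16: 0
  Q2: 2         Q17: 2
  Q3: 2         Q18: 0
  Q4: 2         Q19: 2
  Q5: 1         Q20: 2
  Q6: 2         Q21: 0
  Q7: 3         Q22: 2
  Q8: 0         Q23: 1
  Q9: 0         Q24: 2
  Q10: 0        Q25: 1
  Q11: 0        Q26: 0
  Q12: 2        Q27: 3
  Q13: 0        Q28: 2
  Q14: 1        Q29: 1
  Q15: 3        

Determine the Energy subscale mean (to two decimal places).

Energy items: 5, 10, 11, 12, 14, 15, 24.
Of these, item 5 is reverse-coded; reversed = (0+3) − raw = 3 − raw.
  item 5: 3 − 1 = 2
  item 10: 0
  item 11: 0
  item 12: 2
  item 14: 1
  item 15: 3
  item 24: 2
Sum = 2 + 0 + 0 + 2 + 1 + 3 + 2 = 10
Mean = 10 / 7 = 1.43

1.43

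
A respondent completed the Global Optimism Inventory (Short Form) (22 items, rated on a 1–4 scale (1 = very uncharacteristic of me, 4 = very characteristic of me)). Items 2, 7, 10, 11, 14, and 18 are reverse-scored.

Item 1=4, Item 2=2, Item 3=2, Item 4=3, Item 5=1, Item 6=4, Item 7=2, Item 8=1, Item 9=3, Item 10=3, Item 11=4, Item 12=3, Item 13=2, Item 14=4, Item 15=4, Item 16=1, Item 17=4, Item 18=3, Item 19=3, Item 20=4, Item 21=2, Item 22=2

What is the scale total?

55

Raw sum = 61. Reverse-scored items: 2, 7, 10, 11, 14, 18; their raw sum = 18.
Each reversal replaces raw with 5 − raw, changing the total by 5 − 2·raw per item.
Total = 61 + 6·5 − 2·18 = 61 + 30 − 36 = 55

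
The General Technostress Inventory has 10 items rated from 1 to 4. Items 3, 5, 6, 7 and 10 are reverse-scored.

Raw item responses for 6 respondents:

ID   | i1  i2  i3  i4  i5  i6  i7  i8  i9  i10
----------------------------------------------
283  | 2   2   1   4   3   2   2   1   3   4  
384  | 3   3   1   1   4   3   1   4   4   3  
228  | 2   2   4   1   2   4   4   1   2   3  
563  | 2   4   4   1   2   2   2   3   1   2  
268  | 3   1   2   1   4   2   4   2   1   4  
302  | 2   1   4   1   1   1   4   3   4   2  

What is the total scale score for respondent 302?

Respondent 302 raw: 2, 1, 4, 1, 1, 1, 4, 3, 4, 2.
Reverse-coded (reversed = (1+4) − raw = 5 − raw):
  item 1: 2
  item 2: 1
  item 3: 5 − 4 = 1
  item 4: 1
  item 5: 5 − 1 = 4
  item 6: 5 − 1 = 4
  item 7: 5 − 4 = 1
  item 8: 3
  item 9: 4
  item 10: 5 − 2 = 3
Sum = 2 + 1 + 1 + 1 + 4 + 4 + 1 + 3 + 4 + 3 = 24

24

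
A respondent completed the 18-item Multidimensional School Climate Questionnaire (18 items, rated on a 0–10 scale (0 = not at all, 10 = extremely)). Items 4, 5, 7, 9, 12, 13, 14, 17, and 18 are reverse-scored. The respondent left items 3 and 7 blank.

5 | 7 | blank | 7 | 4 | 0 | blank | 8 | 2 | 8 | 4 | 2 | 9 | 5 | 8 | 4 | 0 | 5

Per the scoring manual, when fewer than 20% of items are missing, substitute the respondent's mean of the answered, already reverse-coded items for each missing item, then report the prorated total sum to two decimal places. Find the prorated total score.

101.25

Reverse-coded (reversed = (0+10) − raw = 10 − raw):
  item 4: 10 − 7 = 3
  item 5: 10 − 4 = 6
  item 9: 10 − 2 = 8
  item 12: 10 − 2 = 8
  item 13: 10 − 9 = 1
  item 14: 10 − 5 = 5
  item 17: 10 − 0 = 10
  item 18: 10 − 5 = 5
Completed scored items (16 of 18): 5, 7, 3, 6, 0, 8, 8, 8, 4, 8, 1, 5, 8, 4, 10, 5; sum = 90.
Person mean = 90 / 16 ≈ 5.6250
Prorated total = (90 / 16) × 18 = 101.25 (to 2 dp)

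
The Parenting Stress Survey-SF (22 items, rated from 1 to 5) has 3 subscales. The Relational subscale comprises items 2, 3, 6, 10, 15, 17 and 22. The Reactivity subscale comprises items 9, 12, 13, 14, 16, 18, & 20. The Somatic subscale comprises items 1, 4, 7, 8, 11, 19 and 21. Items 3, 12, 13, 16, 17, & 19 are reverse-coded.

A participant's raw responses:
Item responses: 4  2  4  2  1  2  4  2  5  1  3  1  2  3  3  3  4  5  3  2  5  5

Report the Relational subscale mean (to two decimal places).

2.43

Relational items: 2, 3, 6, 10, 15, 17, 22.
Of these, items 3 and 17 are reverse-coded; reverse-coded value = 6 − response.
  item 2: 2
  item 3: 6 − 4 = 2
  item 6: 2
  item 10: 1
  item 15: 3
  item 17: 6 − 4 = 2
  item 22: 5
Sum = 2 + 2 + 2 + 1 + 3 + 2 + 5 = 17
Mean = 17 / 7 = 2.43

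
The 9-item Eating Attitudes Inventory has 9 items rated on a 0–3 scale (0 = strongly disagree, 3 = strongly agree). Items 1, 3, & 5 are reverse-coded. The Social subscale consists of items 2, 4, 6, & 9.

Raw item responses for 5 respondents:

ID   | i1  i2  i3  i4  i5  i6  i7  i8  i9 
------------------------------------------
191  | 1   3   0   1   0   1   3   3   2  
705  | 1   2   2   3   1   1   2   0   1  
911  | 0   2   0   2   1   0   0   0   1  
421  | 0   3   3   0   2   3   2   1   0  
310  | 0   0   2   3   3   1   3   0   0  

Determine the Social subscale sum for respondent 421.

Respondent 421 raw: 0, 3, 3, 0, 2, 3, 2, 1, 0.
Social items: 2, 4, 6, 9.
Reverse-coded (on a 0–3 scale, reversed = 3 − raw):
  item 2: 3
  item 4: 0
  item 6: 3
  item 9: 0
Sum = 3 + 0 + 3 + 0 = 6

6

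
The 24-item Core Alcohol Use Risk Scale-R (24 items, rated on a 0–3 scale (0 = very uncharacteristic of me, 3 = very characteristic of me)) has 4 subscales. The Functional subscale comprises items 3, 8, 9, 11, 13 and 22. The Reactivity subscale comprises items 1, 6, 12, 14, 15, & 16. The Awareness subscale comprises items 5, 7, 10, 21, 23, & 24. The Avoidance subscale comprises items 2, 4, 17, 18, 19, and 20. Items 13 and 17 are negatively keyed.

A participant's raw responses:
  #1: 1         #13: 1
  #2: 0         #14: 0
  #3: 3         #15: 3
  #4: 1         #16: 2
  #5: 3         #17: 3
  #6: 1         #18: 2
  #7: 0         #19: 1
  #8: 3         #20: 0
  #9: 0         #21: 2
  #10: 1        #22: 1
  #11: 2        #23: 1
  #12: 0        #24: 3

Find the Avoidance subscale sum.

4

Avoidance items: 2, 4, 17, 18, 19, 20.
Of these, item 17 is negatively keyed; reversed = (0+3) − raw = 3 − raw.
  item 2: 0
  item 4: 1
  item 17: 3 − 3 = 0
  item 18: 2
  item 19: 1
  item 20: 0
Sum = 0 + 1 + 0 + 2 + 1 + 0 = 4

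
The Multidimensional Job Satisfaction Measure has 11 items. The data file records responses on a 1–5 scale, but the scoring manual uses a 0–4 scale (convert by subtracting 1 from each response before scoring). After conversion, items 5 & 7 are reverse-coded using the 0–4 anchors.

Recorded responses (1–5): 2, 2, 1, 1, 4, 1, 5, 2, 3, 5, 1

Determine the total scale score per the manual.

10

Convert to 0–4: 1, 1, 0, 0, 3, 0, 4, 1, 2, 4, 0
Reverse-coded (reverse-coded value = 4 − response):
  item 5: 4 − 3 = 1
  item 7: 4 − 4 = 0
Scored: 1, 1, 0, 0, 1, 0, 0, 1, 2, 4, 0
Total = 10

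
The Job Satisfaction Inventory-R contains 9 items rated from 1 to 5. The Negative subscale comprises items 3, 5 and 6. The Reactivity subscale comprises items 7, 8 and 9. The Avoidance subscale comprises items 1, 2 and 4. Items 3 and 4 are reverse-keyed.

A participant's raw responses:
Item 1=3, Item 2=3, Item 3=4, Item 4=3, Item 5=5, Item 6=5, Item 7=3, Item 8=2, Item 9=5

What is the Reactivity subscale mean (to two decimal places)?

3.33

Reactivity items: 7, 8, 9.
  item 7: 3
  item 8: 2
  item 9: 5
Sum = 3 + 2 + 5 = 10
Mean = 10 / 3 = 3.33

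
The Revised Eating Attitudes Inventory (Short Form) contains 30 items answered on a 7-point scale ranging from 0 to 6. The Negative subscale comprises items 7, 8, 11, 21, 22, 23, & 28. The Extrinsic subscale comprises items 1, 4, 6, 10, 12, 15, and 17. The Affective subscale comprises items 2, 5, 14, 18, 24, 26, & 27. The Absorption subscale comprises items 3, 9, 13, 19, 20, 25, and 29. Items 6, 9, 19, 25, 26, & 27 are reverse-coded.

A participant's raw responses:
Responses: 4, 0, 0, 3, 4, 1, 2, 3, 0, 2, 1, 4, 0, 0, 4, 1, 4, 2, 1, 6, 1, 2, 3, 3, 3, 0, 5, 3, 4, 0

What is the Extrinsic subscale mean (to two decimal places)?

Extrinsic items: 1, 4, 6, 10, 12, 15, 17.
Of these, item 6 is reverse-coded; on a 0–6 scale, reversed = 6 − raw.
  item 1: 4
  item 4: 3
  item 6: 6 − 1 = 5
  item 10: 2
  item 12: 4
  item 15: 4
  item 17: 4
Sum = 4 + 3 + 5 + 2 + 4 + 4 + 4 = 26
Mean = 26 / 7 = 3.71

3.71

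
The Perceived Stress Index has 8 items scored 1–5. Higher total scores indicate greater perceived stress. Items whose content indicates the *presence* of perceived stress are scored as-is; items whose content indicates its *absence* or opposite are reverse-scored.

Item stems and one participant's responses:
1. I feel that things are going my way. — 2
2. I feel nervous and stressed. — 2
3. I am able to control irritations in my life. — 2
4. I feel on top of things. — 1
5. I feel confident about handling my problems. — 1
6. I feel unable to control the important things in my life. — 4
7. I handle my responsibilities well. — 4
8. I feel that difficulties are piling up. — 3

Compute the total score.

29

Items 1, 3, 4, 5, 7 describe the absence/opposite of perceived stress → reverse-score.
reverse-coded value = 6 − response.
  item 1: 6 − 2 = 4
  item 2: 2
  item 3: 6 − 2 = 4
  item 4: 6 − 1 = 5
  item 5: 6 − 1 = 5
  item 6: 4
  item 7: 6 − 4 = 2
  item 8: 3
Total = 4 + 2 + 4 + 5 + 5 + 4 + 2 + 3 = 29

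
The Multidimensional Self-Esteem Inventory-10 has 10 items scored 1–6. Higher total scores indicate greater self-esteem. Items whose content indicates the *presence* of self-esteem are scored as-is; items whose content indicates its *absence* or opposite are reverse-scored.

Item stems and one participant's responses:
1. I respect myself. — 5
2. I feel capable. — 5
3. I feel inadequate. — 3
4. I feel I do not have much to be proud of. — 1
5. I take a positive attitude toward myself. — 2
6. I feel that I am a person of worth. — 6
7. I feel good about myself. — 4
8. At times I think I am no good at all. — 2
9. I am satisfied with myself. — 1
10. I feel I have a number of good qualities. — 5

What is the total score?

Items 3, 4, 8 describe the absence/opposite of self-esteem → reverse-score.
reverse-coded value = 7 − response.
  item 1: 5
  item 2: 5
  item 3: 7 − 3 = 4
  item 4: 7 − 1 = 6
  item 5: 2
  item 6: 6
  item 7: 4
  item 8: 7 − 2 = 5
  item 9: 1
  item 10: 5
Total = 5 + 5 + 4 + 6 + 2 + 6 + 4 + 5 + 1 + 5 = 43

43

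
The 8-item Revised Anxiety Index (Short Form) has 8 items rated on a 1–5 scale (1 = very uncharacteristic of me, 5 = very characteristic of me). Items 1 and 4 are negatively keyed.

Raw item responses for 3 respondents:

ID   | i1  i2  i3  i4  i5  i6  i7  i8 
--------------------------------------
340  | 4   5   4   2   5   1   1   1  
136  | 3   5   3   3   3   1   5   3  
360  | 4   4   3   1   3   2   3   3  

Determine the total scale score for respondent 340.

23

Respondent 340 raw: 4, 5, 4, 2, 5, 1, 1, 1.
Reverse-coded (reversed = (1+5) − raw = 6 − raw):
  item 1: 6 − 4 = 2
  item 2: 5
  item 3: 4
  item 4: 6 − 2 = 4
  item 5: 5
  item 6: 1
  item 7: 1
  item 8: 1
Sum = 2 + 5 + 4 + 4 + 5 + 1 + 1 + 1 = 23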